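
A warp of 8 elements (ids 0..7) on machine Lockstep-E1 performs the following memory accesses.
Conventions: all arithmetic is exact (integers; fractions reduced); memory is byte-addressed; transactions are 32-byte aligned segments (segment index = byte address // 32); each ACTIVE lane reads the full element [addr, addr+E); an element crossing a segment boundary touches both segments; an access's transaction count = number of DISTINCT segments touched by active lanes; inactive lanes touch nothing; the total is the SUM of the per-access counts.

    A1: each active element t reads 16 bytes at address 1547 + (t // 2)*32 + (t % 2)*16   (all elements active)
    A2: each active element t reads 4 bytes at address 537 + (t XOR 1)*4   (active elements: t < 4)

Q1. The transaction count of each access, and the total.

A1: 5 transactions
A2: 2 transactions

Answer: 5,2; total 7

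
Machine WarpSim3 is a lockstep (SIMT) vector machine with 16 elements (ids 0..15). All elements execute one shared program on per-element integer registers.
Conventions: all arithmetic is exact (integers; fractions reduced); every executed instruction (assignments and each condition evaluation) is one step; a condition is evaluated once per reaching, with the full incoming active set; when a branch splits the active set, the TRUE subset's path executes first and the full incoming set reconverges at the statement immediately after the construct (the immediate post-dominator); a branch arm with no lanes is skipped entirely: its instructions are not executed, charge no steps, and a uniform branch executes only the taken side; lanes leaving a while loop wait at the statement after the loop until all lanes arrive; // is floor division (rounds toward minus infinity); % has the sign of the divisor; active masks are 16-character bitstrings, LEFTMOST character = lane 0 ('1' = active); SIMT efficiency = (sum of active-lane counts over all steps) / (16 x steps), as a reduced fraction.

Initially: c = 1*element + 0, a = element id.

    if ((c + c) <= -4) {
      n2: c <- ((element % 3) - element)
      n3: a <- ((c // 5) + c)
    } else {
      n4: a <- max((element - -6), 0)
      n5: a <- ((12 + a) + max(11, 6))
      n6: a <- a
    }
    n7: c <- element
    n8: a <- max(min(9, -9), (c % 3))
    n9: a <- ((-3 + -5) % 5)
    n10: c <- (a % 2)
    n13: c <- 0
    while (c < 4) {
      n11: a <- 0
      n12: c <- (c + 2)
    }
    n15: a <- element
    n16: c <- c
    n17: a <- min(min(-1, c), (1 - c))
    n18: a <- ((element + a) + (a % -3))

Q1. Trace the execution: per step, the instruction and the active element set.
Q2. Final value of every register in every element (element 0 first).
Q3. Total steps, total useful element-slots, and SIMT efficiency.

step 0: eval ((c + c) <= -4)         1111111111111111
step 1: a <- max((element - -6), 0)  1111111111111111
step 2: a <- ((12 + a) + max(11, 6)) 1111111111111111
step 3: a <- a                       1111111111111111
step 4: c <- element                 1111111111111111
step 5: a <- max(min(9, -9), (c % 3)) 1111111111111111
step 6: a <- ((-3 + -5) % 5)         1111111111111111
step 7: c <- (a % 2)                 1111111111111111
step 8: c <- 0                       1111111111111111
step 9: eval (c < 4)                 1111111111111111
step 10: a <- 0                       1111111111111111
step 11: c <- (c + 2)                 1111111111111111
step 12: eval (c < 4)                 1111111111111111
step 13: a <- 0                       1111111111111111
step 14: c <- (c + 2)                 1111111111111111
step 15: eval (c < 4)                 1111111111111111
step 16: a <- element                 1111111111111111
step 17: c <- c                       1111111111111111
step 18: a <- min(min(-1, c), (1 - c)) 1111111111111111
step 19: a <- ((element + a) + (a % -3)) 1111111111111111

Answer: 20 steps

c: 4,4,4,4,4,4,4,4,4,4,4,4,4,4,4,4
a: -3,-2,-1,0,1,2,3,4,5,6,7,8,9,10,11,12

steps = 20; useful = 320; efficiency = 320/320 = 1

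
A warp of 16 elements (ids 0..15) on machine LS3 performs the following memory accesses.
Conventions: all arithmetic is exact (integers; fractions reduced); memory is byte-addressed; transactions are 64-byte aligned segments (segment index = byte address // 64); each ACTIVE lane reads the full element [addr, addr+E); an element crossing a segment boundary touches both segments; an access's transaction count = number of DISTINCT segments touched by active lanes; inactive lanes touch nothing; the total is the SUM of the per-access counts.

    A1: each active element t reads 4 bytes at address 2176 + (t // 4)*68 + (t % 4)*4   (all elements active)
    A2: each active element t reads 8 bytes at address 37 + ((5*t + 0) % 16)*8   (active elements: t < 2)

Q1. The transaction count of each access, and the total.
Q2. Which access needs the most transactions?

A1: 4 transactions
A2: 2 transactions

Answer: 4,2; total 6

Answer: A1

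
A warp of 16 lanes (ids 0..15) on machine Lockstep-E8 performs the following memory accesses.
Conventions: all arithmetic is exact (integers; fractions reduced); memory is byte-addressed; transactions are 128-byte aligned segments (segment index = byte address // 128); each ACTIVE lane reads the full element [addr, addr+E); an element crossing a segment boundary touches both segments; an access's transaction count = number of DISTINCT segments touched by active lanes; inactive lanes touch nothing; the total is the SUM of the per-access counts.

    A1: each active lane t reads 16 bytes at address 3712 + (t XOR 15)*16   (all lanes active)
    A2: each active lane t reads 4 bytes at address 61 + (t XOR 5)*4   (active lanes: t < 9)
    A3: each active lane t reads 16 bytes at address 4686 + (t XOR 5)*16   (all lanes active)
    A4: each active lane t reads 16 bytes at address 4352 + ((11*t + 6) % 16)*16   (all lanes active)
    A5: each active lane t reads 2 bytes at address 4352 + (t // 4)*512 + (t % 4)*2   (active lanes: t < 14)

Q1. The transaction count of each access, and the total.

A1: 2 transactions
A2: 1 transaction
A3: 3 transactions
A4: 2 transactions
A5: 4 transactions

Answer: 2,1,3,2,4; total 12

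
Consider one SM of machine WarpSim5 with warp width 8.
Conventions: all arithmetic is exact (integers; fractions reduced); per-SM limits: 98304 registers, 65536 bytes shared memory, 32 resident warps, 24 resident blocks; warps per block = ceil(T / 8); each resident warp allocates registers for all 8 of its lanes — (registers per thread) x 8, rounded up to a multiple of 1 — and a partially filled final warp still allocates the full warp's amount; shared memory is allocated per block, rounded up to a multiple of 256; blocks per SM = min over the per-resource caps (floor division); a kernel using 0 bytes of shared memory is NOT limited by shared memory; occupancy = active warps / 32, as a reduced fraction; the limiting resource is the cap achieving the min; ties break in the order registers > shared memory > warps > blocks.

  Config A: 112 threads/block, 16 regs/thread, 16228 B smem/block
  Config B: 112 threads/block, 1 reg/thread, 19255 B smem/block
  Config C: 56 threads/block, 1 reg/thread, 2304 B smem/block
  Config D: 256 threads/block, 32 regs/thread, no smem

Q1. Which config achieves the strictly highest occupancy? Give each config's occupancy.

occupancies: A 7/8, B 7/8, C 7/8, D 1

Answer: D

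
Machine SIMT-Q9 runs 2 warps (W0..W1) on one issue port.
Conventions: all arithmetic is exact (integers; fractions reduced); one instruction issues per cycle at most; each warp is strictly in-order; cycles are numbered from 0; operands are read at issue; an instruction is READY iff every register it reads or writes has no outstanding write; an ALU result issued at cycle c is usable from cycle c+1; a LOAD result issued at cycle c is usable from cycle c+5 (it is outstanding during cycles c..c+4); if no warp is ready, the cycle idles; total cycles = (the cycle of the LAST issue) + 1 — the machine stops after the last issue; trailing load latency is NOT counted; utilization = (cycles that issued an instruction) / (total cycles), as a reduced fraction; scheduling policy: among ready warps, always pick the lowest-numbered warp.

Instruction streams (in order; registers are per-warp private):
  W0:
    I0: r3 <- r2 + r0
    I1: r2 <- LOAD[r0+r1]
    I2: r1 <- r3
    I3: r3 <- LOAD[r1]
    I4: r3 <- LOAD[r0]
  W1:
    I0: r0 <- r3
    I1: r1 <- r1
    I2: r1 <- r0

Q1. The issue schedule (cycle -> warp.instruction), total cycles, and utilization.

cycle 0: W0.I0
cycle 1: W0.I1
cycle 2: W0.I2
cycle 3: W0.I3
cycle 4: W1.I0
cycle 5: W1.I1
cycle 6: W1.I2
cycle 7: idle
cycle 8: W0.I4

Answer: 9 cycles, utilization 8/9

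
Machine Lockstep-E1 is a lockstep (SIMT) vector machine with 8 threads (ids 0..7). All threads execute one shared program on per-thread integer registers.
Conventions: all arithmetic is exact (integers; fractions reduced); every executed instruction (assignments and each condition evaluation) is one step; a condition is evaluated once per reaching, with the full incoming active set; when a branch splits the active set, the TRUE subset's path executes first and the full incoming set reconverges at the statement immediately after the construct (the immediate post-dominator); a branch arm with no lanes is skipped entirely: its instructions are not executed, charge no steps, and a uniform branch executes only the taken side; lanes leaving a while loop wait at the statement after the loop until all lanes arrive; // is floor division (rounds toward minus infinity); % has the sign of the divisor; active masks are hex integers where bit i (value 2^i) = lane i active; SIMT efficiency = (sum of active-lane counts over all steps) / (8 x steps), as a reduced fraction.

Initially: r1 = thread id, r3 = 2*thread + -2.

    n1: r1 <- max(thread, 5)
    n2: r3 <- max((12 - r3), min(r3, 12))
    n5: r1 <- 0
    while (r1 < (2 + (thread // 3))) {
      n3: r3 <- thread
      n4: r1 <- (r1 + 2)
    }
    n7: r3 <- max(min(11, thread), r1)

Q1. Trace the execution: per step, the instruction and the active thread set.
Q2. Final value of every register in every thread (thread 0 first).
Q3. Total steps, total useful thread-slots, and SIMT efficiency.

step 0: r1 <- max(thread, 5)         0xff
step 1: r3 <- max((12 - r3), min(r3, 12)) 0xff
step 2: r1 <- 0                      0xff
step 3: eval (r1 < (2 + (thread // 3))) 0xff
step 4: r3 <- thread                 0xff
step 5: r1 <- (r1 + 2)               0xff
step 6: eval (r1 < (2 + (thread // 3))) 0xff
step 7: r3 <- thread                 0xf8
step 8: r1 <- (r1 + 2)               0xf8
step 9: eval (r1 < (2 + (thread // 3))) 0xf8
step 10: r3 <- max(min(11, thread), r1) 0xff

Answer: 11 steps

r1: 2,2,2,4,4,4,4,4
r3: 2,2,2,4,4,5,6,7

steps = 11; useful = 79; efficiency = 79/88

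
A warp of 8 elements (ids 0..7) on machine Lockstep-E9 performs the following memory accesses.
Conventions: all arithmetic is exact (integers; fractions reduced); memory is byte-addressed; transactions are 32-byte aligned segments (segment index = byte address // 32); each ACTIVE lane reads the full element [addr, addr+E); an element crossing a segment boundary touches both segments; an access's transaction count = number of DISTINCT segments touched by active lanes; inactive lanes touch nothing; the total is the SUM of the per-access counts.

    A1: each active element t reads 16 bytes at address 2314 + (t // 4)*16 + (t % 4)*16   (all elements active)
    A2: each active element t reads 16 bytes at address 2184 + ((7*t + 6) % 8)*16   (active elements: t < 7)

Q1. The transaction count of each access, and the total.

A1: 3 transactions
A2: 4 transactions

Answer: 3,4; total 7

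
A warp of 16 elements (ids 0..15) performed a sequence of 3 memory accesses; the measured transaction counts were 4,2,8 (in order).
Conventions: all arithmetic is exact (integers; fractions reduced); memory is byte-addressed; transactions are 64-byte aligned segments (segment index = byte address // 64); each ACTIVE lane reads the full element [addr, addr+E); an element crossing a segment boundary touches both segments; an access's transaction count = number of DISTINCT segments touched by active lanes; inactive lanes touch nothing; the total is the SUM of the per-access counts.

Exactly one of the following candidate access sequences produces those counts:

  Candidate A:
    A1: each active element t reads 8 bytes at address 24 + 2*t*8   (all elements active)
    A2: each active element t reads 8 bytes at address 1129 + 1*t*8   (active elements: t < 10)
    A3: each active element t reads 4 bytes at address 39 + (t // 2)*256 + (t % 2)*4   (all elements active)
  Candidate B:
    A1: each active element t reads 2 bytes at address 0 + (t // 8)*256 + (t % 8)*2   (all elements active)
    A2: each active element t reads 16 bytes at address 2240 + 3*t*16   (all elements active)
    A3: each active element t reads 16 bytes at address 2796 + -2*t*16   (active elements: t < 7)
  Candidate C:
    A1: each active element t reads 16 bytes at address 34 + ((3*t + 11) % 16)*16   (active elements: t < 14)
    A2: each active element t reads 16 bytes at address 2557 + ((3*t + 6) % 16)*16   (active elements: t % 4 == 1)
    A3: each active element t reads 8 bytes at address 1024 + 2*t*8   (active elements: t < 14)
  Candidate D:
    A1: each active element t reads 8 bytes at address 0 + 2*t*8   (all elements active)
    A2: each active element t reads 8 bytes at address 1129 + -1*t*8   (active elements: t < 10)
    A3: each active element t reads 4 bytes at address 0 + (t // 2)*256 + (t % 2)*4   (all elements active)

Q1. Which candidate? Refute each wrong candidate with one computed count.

A: A1 gives 5 transactions, not 4
B: A1 gives 2 transactions, not 4
C: A1 gives 5 transactions, not 4
D: all counts match (4,2,8)

Answer: D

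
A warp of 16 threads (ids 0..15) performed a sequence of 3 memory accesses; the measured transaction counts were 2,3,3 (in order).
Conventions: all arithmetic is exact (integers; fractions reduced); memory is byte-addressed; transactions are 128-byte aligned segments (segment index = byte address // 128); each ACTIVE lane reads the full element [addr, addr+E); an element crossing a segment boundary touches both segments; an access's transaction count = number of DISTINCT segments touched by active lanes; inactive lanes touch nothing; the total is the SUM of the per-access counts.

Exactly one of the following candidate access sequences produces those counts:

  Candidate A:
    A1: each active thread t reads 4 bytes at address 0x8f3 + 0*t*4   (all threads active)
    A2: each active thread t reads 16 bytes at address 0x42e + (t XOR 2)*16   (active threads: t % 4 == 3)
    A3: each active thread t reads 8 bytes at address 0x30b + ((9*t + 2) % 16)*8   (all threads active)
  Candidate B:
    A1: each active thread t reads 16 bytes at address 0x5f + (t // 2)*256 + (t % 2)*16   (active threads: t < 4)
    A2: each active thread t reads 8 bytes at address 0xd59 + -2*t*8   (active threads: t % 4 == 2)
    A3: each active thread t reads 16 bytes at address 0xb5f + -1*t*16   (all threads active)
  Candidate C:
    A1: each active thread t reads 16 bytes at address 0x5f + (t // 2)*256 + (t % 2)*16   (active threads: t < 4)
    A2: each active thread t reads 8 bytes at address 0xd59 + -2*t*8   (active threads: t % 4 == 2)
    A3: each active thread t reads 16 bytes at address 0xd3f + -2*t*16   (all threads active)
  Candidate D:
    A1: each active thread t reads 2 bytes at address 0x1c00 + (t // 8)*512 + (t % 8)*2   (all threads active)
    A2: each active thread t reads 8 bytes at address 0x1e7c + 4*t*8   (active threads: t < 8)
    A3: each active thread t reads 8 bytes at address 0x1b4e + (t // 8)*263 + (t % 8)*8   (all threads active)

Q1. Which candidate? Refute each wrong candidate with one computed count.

A: A1 gives 1 transaction, not 2
C: A3 gives 5 transactions, not 3
D: A3 gives 4 transactions, not 3
B: all counts match (2,3,3)

Answer: B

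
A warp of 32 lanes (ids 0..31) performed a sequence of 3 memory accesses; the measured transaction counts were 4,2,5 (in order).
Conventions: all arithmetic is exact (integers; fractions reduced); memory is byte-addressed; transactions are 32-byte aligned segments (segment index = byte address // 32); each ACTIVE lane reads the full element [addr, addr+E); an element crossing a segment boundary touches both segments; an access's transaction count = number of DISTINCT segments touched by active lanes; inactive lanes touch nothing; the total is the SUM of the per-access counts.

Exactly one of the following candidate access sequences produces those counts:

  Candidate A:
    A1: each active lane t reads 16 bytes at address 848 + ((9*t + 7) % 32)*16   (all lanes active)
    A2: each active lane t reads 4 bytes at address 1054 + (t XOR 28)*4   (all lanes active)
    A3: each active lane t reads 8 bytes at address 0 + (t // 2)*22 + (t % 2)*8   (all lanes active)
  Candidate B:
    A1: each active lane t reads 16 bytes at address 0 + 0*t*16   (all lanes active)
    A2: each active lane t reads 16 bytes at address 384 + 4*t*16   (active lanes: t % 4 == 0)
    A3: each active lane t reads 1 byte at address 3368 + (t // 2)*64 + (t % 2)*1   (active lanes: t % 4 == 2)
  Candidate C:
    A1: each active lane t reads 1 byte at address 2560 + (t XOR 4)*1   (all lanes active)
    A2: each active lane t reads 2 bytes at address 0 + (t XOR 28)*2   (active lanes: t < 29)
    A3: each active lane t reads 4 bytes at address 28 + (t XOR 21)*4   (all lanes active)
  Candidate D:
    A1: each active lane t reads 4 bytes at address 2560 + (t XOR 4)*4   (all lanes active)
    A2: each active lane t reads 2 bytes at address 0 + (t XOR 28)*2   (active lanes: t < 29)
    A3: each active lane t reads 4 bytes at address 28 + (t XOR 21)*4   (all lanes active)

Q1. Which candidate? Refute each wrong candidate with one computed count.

A: A1 gives 17 transactions, not 4
B: A1 gives 1 transaction, not 4
C: A1 gives 1 transaction, not 4
D: all counts match (4,2,5)

Answer: D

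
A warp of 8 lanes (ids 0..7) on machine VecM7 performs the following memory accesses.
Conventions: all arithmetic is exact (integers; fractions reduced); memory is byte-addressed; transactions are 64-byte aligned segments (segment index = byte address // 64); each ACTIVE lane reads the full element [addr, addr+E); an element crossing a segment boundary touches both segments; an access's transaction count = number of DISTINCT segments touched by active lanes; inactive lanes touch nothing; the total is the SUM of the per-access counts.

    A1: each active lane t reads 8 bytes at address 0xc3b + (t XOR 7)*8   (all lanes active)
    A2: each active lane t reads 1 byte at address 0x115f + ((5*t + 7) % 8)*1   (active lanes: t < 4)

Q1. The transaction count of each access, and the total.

A1: 2 transactions
A2: 1 transaction

Answer: 2,1; total 3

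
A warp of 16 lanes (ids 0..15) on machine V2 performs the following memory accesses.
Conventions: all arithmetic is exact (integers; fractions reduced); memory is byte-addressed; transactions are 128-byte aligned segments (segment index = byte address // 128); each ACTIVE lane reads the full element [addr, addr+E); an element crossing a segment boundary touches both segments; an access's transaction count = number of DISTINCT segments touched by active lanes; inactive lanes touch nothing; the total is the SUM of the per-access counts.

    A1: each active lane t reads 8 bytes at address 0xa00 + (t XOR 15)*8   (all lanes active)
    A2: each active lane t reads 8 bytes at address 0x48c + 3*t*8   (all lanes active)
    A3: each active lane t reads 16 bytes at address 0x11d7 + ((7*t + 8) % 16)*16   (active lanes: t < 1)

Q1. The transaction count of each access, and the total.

A1: 1 transaction
A2: 3 transactions
A3: 1 transaction

Answer: 1,3,1; total 5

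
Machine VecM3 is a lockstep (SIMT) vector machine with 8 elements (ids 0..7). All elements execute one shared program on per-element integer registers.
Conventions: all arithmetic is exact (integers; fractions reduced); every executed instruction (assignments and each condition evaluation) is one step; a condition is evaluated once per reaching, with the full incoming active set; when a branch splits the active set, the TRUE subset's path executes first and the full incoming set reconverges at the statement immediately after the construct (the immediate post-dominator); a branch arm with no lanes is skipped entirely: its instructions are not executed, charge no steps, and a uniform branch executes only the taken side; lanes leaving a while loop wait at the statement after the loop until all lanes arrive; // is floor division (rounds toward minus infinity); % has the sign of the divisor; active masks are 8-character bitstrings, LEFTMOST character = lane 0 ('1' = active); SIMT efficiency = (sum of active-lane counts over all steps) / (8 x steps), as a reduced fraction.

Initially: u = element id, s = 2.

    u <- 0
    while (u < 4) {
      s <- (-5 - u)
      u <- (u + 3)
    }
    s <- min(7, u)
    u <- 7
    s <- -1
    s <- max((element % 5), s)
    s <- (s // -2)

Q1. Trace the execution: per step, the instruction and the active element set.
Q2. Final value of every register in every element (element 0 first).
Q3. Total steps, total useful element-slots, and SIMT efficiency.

step 0: u <- 0                       11111111
step 1: eval (u < 4)                 11111111
step 2: s <- (-5 - u)                11111111
step 3: u <- (u + 3)                 11111111
step 4: eval (u < 4)                 11111111
step 5: s <- (-5 - u)                11111111
step 6: u <- (u + 3)                 11111111
step 7: eval (u < 4)                 11111111
step 8: s <- min(7, u)               11111111
step 9: u <- 7                       11111111
step 10: s <- -1                      11111111
step 11: s <- max((element % 5), s)   11111111
step 12: s <- (s // -2)               11111111

Answer: 13 steps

u: 7,7,7,7,7,7,7,7
s: 0,-1,-1,-2,-2,0,-1,-1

steps = 13; useful = 104; efficiency = 104/104 = 1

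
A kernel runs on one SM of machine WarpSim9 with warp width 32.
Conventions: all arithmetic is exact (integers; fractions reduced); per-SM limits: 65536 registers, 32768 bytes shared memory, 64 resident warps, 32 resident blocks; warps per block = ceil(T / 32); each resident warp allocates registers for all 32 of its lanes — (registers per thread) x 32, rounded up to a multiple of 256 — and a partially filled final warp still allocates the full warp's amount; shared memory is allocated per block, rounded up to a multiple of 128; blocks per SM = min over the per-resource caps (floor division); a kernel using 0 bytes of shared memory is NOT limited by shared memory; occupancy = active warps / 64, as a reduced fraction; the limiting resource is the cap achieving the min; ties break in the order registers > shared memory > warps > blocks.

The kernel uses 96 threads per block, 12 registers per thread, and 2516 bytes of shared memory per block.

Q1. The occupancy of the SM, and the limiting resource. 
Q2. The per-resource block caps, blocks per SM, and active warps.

Answer: occupancy 9/16, limited by shared memory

registers: 42 blocks
shared memory: 12 blocks
warps: 21 blocks
blocks: 32 blocks

Answer: 12 blocks, 36 active warps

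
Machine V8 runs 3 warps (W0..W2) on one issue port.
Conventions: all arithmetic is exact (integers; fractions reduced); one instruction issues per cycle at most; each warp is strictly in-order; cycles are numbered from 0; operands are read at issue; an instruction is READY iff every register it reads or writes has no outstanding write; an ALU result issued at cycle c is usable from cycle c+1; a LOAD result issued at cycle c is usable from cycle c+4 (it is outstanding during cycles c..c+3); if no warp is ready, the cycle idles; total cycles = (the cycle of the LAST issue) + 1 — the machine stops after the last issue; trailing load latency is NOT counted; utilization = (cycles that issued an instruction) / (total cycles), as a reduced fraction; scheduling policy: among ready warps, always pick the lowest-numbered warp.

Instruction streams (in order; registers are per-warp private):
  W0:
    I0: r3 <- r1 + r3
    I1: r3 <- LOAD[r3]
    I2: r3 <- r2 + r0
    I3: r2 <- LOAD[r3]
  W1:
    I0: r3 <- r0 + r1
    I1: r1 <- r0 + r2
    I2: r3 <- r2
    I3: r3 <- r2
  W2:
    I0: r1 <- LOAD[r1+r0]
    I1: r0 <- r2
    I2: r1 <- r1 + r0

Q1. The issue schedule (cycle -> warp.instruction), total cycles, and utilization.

cycle 0: W0.I0
cycle 1: W0.I1
cycle 2: W1.I0
cycle 3: W1.I1
cycle 4: W1.I2
cycle 5: W0.I2
cycle 6: W0.I3
cycle 7: W1.I3
cycle 8: W2.I0
cycle 9: W2.I1
cycle 10: idle
cycle 11: idle
cycle 12: W2.I2

Answer: 13 cycles, utilization 11/13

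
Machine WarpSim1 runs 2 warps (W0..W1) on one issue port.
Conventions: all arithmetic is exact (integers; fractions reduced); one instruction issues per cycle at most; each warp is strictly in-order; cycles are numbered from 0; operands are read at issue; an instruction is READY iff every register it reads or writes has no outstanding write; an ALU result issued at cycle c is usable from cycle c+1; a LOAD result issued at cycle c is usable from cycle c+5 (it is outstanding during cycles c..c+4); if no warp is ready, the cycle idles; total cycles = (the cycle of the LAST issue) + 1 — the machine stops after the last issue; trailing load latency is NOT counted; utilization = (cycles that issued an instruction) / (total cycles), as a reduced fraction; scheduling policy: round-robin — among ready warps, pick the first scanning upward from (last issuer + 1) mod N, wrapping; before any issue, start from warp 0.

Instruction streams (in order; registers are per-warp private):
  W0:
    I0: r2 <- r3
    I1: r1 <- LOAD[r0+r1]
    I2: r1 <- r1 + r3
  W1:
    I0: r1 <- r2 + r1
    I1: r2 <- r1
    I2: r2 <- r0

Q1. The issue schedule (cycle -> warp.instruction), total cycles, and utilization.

cycle 0: W0.I0
cycle 1: W1.I0
cycle 2: W0.I1
cycle 3: W1.I1
cycle 4: W1.I2
cycle 5: idle
cycle 6: idle
cycle 7: W0.I2

Answer: 8 cycles, utilization 3/4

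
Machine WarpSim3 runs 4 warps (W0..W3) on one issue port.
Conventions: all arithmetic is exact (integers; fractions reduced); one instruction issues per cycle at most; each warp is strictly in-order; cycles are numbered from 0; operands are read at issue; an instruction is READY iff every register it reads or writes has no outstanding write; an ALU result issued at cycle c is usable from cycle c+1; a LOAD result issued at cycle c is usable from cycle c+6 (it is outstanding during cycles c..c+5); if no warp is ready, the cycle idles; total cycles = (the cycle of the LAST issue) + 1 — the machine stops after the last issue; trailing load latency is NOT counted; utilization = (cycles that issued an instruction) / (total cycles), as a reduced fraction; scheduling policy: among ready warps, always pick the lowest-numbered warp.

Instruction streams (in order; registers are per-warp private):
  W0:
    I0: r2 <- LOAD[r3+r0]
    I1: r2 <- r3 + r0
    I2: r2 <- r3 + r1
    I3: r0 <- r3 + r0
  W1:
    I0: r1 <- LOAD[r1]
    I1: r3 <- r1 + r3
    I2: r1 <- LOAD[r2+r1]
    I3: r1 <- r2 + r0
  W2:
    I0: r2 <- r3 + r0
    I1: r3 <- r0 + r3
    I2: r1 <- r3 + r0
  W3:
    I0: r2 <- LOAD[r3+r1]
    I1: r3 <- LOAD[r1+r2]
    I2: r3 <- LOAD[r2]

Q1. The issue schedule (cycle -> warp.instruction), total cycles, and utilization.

cycle 0: W0.I0
cycle 1: W1.I0
cycle 2: W2.I0
cycle 3: W2.I1
cycle 4: W2.I2
cycle 5: W3.I0
cycle 6: W0.I1
cycle 7: W0.I2
cycle 8: W0.I3
cycle 9: W1.I1
cycle 10: W1.I2
cycle 11: W3.I1
cycle 12: idle
cycle 13: idle
cycle 14: idle
cycle 15: idle
cycle 16: W1.I3
cycle 17: W3.I2

Answer: 18 cycles, utilization 7/9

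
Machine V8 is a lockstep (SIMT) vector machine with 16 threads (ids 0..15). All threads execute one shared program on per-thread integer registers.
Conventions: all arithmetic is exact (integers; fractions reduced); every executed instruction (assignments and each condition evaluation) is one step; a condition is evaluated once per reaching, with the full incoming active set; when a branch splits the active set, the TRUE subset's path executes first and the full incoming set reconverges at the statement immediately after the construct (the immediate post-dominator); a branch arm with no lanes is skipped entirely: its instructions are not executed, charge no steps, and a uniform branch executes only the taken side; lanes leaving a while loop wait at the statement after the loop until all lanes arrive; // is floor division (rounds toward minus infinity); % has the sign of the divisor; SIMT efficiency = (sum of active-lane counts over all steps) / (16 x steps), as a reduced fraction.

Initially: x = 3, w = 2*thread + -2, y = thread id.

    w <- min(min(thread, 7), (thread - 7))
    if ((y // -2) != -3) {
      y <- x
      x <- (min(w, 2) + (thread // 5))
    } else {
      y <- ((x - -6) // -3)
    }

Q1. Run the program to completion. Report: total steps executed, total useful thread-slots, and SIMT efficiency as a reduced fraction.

Answer: 5 steps, 62 useful, 31/40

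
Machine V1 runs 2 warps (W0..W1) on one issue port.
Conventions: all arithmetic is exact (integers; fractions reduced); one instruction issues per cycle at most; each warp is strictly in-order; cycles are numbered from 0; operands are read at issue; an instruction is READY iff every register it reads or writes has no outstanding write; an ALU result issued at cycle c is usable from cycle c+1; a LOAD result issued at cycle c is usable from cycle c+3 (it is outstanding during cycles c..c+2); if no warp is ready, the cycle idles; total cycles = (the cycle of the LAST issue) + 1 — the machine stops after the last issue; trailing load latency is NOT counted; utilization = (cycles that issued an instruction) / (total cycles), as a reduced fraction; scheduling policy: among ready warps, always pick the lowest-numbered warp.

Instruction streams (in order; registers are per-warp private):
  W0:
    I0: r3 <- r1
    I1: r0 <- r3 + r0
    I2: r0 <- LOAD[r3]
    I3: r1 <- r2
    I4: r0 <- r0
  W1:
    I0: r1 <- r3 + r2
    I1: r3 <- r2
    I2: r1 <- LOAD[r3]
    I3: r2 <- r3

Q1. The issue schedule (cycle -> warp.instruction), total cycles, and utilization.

cycle 0: W0.I0
cycle 1: W0.I1
cycle 2: W0.I2
cycle 3: W0.I3
cycle 4: W1.I0
cycle 5: W0.I4
cycle 6: W1.I1
cycle 7: W1.I2
cycle 8: W1.I3

Answer: 9 cycles, utilization 1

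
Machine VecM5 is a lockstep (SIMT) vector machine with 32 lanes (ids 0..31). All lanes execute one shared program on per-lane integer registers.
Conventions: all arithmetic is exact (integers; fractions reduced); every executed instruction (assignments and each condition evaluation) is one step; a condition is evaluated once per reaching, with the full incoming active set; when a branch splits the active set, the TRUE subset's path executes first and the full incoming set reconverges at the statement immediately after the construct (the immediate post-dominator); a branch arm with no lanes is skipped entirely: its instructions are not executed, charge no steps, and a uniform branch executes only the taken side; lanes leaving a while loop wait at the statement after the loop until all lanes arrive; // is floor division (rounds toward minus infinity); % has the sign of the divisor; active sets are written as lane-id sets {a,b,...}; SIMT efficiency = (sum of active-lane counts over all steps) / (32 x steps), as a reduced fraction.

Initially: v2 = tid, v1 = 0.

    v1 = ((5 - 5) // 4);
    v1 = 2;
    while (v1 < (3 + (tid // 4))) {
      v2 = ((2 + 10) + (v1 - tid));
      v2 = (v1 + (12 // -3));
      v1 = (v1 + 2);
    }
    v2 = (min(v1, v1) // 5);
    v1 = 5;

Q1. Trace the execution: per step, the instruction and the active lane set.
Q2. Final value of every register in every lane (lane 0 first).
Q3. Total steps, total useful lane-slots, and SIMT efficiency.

step 0: v1 <- ((5 - 5) // 4)         {0,1,2,3,4,5,6,7,8,9,10,11,12,13,14,15,16,17,18,19,20,21,22,23,24,25,26,27,28,29,30,31}
step 1: v1 <- 2                      {0,1,2,3,4,5,6,7,8,9,10,11,12,13,14,15,16,17,18,19,20,21,22,23,24,25,26,27,28,29,30,31}
step 2: eval (v1 < (3 + (tid // 4))) {0,1,2,3,4,5,6,7,8,9,10,11,12,13,14,15,16,17,18,19,20,21,22,23,24,25,26,27,28,29,30,31}
step 3: v2 <- ((2 + 10) + (v1 - tid)) {0,1,2,3,4,5,6,7,8,9,10,11,12,13,14,15,16,17,18,19,20,21,22,23,24,25,26,27,28,29,30,31}
step 4: v2 <- (v1 + (12 // -3))      {0,1,2,3,4,5,6,7,8,9,10,11,12,13,14,15,16,17,18,19,20,21,22,23,24,25,26,27,28,29,30,31}
step 5: v1 <- (v1 + 2)               {0,1,2,3,4,5,6,7,8,9,10,11,12,13,14,15,16,17,18,19,20,21,22,23,24,25,26,27,28,29,30,31}
step 6: eval (v1 < (3 + (tid // 4))) {0,1,2,3,4,5,6,7,8,9,10,11,12,13,14,15,16,17,18,19,20,21,22,23,24,25,26,27,28,29,30,31}
step 7: v2 <- ((2 + 10) + (v1 - tid)) {8,9,10,11,12,13,14,15,16,17,18,19,20,21,22,23,24,25,26,27,28,29,30,31}
step 8: v2 <- (v1 + (12 // -3))      {8,9,10,11,12,13,14,15,16,17,18,19,20,21,22,23,24,25,26,27,28,29,30,31}
step 9: v1 <- (v1 + 2)               {8,9,10,11,12,13,14,15,16,17,18,19,20,21,22,23,24,25,26,27,28,29,30,31}
step 10: eval (v1 < (3 + (tid // 4))) {8,9,10,11,12,13,14,15,16,17,18,19,20,21,22,23,24,25,26,27,28,29,30,31}
step 11: v2 <- ((2 + 10) + (v1 - tid)) {16,17,18,19,20,21,22,23,24,25,26,27,28,29,30,31}
step 12: v2 <- (v1 + (12 // -3))      {16,17,18,19,20,21,22,23,24,25,26,27,28,29,30,31}
step 13: v1 <- (v1 + 2)               {16,17,18,19,20,21,22,23,24,25,26,27,28,29,30,31}
step 14: eval (v1 < (3 + (tid // 4))) {16,17,18,19,20,21,22,23,24,25,26,27,28,29,30,31}
step 15: v2 <- ((2 + 10) + (v1 - tid)) {24,25,26,27,28,29,30,31}
step 16: v2 <- (v1 + (12 // -3))      {24,25,26,27,28,29,30,31}
step 17: v1 <- (v1 + 2)               {24,25,26,27,28,29,30,31}
step 18: eval (v1 < (3 + (tid // 4))) {24,25,26,27,28,29,30,31}
step 19: v2 <- (min(v1, v1) // 5)     {0,1,2,3,4,5,6,7,8,9,10,11,12,13,14,15,16,17,18,19,20,21,22,23,24,25,26,27,28,29,30,31}
step 20: v1 <- 5                      {0,1,2,3,4,5,6,7,8,9,10,11,12,13,14,15,16,17,18,19,20,21,22,23,24,25,26,27,28,29,30,31}

Answer: 21 steps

v2: 0,0,0,0,0,0,0,0,1,1,1,1,1,1,1,1,1,1,1,1,1,1,1,1,2,2,2,2,2,2,2,2
v1: 5,5,5,5,5,5,5,5,5,5,5,5,5,5,5,5,5,5,5,5,5,5,5,5,5,5,5,5,5,5,5,5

steps = 21; useful = 480; efficiency = 480/672 = 5/7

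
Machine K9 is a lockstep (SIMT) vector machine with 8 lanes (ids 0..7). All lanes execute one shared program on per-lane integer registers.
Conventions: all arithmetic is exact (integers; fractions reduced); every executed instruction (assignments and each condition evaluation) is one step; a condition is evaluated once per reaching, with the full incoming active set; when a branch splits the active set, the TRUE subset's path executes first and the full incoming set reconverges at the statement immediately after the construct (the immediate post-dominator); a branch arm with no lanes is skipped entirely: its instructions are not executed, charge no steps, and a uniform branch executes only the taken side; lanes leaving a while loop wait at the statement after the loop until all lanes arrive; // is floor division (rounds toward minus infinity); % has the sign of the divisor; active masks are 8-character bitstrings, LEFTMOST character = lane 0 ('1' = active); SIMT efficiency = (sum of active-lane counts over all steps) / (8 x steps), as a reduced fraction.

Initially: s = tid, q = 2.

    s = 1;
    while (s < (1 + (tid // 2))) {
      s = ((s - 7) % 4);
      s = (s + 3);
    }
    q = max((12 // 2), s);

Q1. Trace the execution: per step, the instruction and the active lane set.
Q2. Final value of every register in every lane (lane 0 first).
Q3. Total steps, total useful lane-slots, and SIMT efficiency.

step 0: s <- 1                       11111111
step 1: eval (s < (1 + (tid // 2)))  11111111
step 2: s <- ((s - 7) % 4)           00111111
step 3: s <- (s + 3)                 00111111
step 4: eval (s < (1 + (tid // 2)))  00111111
step 5: q <- max((12 // 2), s)       11111111

Answer: 6 steps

s: 1,1,5,5,5,5,5,5
q: 6,6,6,6,6,6,6,6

steps = 6; useful = 42; efficiency = 42/48 = 7/8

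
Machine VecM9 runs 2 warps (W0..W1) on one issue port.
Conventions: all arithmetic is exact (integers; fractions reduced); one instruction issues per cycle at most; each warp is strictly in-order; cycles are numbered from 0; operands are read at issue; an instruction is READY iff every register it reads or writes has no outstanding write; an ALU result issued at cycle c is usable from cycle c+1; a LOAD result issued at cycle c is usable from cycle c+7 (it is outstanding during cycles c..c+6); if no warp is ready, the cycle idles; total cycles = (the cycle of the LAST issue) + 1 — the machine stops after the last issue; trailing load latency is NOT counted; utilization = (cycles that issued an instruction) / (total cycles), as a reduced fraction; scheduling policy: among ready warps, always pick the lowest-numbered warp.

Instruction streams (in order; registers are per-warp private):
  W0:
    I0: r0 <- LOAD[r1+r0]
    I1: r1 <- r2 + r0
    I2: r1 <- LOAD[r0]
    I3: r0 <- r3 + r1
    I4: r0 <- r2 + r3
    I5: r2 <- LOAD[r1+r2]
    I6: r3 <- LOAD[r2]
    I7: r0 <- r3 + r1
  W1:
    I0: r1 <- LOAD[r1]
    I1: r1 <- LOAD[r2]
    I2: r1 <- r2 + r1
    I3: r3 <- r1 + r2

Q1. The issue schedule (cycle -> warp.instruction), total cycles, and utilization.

cycle 0: W0.I0
cycle 1: W1.I0
cycle 2: idle
cycle 3: idle
cycle 4: idle
cycle 5: idle
cycle 6: idle
cycle 7: W0.I1
cycle 8: W0.I2
cycle 9: W1.I1
cycle 10: idle
cycle 11: idle
cycle 12: idle
cycle 13: idle
cycle 14: idle
cycle 15: W0.I3
cycle 16: W0.I4
cycle 17: W0.I5
cycle 18: W1.I2
cycle 19: W1.I3
cycle 20: idle
cycle 21: idle
cycle 22: idle
cycle 23: idle
cycle 24: W0.I6
cycle 25: idle
cycle 26: idle
cycle 27: idle
cycle 28: idle
cycle 29: idle
cycle 30: idle
cycle 31: W0.I7

Answer: 32 cycles, utilization 3/8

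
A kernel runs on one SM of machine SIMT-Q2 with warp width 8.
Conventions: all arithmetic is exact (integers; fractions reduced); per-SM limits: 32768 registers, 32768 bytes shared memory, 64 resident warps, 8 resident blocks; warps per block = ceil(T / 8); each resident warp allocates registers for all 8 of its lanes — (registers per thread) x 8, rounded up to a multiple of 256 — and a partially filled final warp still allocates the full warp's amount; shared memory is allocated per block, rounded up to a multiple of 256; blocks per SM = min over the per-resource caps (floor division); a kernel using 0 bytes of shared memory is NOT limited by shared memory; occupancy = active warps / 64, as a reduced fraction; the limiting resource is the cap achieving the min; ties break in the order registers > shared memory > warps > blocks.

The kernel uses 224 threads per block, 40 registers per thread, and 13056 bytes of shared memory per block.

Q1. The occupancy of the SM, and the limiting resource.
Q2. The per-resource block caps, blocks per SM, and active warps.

Answer: occupancy 7/8, limited by registers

registers: 2 blocks
shared memory: 2 blocks
warps: 2 blocks
blocks: 8 blocks

Answer: 2 blocks, 56 active warps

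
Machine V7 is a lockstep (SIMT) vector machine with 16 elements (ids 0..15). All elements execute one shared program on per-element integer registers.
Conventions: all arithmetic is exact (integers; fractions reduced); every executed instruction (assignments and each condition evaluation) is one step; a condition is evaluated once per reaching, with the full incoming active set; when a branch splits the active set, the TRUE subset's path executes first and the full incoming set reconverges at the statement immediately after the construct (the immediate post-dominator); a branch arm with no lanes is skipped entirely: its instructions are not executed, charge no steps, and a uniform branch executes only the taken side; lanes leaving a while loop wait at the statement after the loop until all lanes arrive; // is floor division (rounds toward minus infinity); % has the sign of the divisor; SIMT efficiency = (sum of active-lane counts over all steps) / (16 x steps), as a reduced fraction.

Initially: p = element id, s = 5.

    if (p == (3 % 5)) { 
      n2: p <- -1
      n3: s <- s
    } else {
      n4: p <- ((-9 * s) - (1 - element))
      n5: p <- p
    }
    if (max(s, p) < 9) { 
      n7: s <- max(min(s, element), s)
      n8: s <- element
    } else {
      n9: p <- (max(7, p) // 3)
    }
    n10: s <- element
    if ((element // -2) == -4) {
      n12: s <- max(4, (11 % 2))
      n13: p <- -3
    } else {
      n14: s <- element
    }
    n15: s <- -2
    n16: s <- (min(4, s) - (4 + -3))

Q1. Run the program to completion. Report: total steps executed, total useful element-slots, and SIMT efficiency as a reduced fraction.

Answer: 15 steps, 178 useful, 89/120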